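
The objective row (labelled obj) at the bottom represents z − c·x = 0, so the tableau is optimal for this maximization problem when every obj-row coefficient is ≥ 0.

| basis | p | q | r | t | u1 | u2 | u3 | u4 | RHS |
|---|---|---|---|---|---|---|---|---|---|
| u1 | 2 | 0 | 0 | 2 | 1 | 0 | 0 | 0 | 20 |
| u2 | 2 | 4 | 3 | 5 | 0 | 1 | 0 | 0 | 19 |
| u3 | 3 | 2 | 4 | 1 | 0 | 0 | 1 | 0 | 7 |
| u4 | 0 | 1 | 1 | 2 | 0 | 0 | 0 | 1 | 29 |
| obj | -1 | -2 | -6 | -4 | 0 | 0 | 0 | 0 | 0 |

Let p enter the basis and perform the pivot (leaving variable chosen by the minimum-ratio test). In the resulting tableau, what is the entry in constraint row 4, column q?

1

Ratio test on column p — row 1: 20/2 = 10; row 2: 19/2 = 19/2; row 3: 7/3 = 7/3; row 4: entry 0 ≤ 0. Minimum is 7/3 at row 3 (u3 leaves); pivot element 3.
Divide row 3 by 3; eliminate column p from the other rows.
Row 4 update in column q: 1 − 0·(2/3) = 1.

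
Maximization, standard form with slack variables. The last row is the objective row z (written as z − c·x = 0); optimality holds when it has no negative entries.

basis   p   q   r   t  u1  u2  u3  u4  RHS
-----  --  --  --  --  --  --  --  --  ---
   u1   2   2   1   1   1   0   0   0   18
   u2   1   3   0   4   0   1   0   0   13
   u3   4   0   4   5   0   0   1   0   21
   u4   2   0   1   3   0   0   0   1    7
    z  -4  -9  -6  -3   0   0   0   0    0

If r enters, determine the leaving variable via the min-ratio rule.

Column r entries and ratios — u1: 18/1 = 18; u2: 0 ≤ 0, skip; u3: 21/4 = 21/4; u4: 7/1 = 7.
Smallest ratio is 21/4 in the row of u3, so u3 leaves.

u3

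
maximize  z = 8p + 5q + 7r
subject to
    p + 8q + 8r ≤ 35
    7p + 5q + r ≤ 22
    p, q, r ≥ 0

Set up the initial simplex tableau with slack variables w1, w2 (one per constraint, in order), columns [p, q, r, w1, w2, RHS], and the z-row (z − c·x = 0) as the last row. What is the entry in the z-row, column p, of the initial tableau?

-8

The z-row carries the negated objective coefficients: the p entry is -8.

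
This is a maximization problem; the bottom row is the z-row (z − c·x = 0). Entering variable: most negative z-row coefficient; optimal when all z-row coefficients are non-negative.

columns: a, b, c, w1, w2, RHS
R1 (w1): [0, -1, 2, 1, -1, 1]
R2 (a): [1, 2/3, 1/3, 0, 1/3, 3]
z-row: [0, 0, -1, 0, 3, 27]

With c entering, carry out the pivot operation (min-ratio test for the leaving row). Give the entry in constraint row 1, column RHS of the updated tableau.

1/2

Ratio test on column c — row 1: 1/2 = 1/2; row 2: 3/(1/3) = 9. Minimum is 1/2 at row 1 (w1 leaves); pivot element 2.
Divide row 1 by 2; eliminate column c from the other rows.
In the new row 1, the RHS entry is the old entry divided by the pivot: 1/2 = 1/2.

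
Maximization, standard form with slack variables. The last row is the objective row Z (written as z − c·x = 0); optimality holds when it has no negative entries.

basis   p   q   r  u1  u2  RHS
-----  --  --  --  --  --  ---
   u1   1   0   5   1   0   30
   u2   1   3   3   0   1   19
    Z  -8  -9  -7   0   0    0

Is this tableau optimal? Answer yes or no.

no

The Z-row has a negative entry -9 in column q, so it is not optimal.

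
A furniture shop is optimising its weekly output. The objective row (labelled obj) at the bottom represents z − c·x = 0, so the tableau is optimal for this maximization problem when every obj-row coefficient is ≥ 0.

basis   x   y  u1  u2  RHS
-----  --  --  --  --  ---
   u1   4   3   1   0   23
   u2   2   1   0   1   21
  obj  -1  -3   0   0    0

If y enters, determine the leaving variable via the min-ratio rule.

Column y entries and ratios — u1: 23/3 = 23/3; u2: 21/1 = 21.
Smallest ratio is 23/3 in the row of u1, so u1 leaves.

u1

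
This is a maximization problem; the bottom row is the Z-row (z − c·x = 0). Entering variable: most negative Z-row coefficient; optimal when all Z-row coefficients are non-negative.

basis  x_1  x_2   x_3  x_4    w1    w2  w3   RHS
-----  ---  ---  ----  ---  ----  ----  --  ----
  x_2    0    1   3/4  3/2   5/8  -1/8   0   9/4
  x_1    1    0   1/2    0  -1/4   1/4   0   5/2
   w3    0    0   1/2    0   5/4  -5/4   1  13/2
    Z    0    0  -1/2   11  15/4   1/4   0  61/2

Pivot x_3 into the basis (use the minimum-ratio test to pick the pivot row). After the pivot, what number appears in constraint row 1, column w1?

Ratio test on column x_3 — row 1: (9/4)/(3/4) = 3; row 2: (5/2)/(1/2) = 5; row 3: (13/2)/(1/2) = 13. Minimum is 3 at row 1 (x_2 leaves); pivot element 3/4.
Divide row 1 by 3/4; eliminate column x_3 from the other rows.
In the new row 1, the w1 entry is the old entry divided by the pivot: (5/8)/(3/4) = 5/6.

5/6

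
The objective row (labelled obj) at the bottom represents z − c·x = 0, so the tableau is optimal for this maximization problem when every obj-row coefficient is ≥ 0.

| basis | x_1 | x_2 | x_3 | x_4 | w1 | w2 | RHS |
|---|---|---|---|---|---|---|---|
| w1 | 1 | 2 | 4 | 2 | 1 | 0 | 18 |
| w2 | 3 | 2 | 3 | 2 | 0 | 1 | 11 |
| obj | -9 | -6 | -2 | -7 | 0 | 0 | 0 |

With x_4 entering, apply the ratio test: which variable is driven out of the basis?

w2

Column x_4 entries and ratios — w1: 18/2 = 9; w2: 11/2 = 11/2.
Smallest ratio is 11/2 in the row of w2, so w2 leaves.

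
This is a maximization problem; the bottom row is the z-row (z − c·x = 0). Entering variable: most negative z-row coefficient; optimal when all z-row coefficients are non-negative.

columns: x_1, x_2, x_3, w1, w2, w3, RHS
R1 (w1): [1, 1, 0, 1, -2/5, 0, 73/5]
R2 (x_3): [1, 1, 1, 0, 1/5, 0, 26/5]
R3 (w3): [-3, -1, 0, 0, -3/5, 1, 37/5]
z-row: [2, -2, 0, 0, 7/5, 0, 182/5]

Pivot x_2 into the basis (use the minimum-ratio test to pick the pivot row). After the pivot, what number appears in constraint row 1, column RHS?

47/5

Ratio test on column x_2 — row 1: (73/5)/1 = 73/5; row 2: (26/5)/1 = 26/5; row 3: entry -1 ≤ 0. Minimum is 26/5 at row 2 (x_3 leaves); pivot element 1.
Divide row 2 by 1; eliminate column x_2 from the other rows.
Row 1 update in column RHS: 73/5 − 1·(26/5) = 47/5.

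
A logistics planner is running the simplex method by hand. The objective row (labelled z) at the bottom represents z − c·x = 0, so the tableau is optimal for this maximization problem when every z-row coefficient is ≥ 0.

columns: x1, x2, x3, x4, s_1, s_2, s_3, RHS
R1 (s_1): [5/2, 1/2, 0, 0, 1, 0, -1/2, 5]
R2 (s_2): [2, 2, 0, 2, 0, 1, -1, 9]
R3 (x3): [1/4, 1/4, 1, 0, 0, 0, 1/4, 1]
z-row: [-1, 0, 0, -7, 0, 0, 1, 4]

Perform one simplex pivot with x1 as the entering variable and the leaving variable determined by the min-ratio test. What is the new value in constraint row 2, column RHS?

Ratio test on column x1 — row 1: 5/(5/2) = 2; row 2: 9/2 = 9/2; row 3: 1/(1/4) = 4. Minimum is 2 at row 1 (s_1 leaves); pivot element 5/2.
Divide row 1 by 5/2; eliminate column x1 from the other rows.
Row 2 update in column RHS: 9 − 2·2 = 5.

5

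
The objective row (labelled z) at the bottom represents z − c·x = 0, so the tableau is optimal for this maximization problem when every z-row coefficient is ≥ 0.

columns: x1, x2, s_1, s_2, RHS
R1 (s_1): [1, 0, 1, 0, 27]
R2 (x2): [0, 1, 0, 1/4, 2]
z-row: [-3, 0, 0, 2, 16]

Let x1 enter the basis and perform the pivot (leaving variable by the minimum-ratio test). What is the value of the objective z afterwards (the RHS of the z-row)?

Ratio test on column x1 — row 1: 27/1 = 27; row 2: entry 0 ≤ 0. Minimum is 27 at row 1 (s_1 leaves); pivot element 1.
Pivot on row 1; the z-row RHS becomes 16 − (-3)·27 = 97.

97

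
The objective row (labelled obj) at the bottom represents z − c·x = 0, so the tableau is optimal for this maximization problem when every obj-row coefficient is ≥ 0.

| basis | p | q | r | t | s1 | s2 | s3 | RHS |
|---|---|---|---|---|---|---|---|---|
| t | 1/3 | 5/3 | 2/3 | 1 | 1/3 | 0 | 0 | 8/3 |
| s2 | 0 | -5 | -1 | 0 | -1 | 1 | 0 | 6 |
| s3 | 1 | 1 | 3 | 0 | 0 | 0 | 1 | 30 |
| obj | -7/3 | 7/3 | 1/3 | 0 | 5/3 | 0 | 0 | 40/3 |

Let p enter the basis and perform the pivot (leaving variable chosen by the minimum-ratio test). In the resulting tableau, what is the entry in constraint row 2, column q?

Ratio test on column p — row 1: (8/3)/(1/3) = 8; row 2: entry 0 ≤ 0; row 3: 30/1 = 30. Minimum is 8 at row 1 (t leaves); pivot element 1/3.
Divide row 1 by 1/3; eliminate column p from the other rows.
Row 2 update in column q: -5 − 0·5 = -5.

-5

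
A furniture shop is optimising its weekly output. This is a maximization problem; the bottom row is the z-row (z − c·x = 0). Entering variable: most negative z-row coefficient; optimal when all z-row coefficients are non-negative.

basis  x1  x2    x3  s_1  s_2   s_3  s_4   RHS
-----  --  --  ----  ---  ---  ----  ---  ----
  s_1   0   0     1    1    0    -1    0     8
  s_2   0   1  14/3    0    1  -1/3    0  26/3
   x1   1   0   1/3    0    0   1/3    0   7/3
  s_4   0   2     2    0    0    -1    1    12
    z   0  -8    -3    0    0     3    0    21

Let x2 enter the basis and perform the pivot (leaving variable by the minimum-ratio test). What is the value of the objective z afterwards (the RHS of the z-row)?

Ratio test on column x2 — row 1: entry 0 ≤ 0; row 2: (26/3)/1 = 26/3; row 3: entry 0 ≤ 0; row 4: 12/2 = 6. Minimum is 6 at row 4 (s_4 leaves); pivot element 2.
Pivot on row 4; the z-row RHS becomes 21 − (-8)·6 = 69.

69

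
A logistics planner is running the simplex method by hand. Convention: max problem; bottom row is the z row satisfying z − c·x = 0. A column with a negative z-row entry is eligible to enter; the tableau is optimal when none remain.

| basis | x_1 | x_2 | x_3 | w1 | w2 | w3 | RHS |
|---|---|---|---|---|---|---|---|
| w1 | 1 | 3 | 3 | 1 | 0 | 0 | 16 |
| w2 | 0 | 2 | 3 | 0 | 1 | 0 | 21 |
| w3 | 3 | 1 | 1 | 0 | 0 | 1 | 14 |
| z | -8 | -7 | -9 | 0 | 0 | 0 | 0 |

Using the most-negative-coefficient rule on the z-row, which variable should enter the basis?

Negative z-row entries: x_1: -8, x_2: -7, x_3: -9.
The most negative is -9 in column x_3, so x_3 enters.

x_3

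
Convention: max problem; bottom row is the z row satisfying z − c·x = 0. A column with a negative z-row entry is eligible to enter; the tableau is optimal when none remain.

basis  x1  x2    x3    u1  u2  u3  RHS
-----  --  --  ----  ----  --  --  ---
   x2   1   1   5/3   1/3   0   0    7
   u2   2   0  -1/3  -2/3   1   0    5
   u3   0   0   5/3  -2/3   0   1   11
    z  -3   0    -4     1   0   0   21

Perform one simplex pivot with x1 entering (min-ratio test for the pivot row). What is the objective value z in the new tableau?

Ratio test on column x1 — row 1: 7/1 = 7; row 2: 5/2 = 5/2; row 3: entry 0 ≤ 0. Minimum is 5/2 at row 2 (u2 leaves); pivot element 2.
Pivot on row 2; the z-row RHS becomes 21 − (-3)·(5/2) = 57/2.

57/2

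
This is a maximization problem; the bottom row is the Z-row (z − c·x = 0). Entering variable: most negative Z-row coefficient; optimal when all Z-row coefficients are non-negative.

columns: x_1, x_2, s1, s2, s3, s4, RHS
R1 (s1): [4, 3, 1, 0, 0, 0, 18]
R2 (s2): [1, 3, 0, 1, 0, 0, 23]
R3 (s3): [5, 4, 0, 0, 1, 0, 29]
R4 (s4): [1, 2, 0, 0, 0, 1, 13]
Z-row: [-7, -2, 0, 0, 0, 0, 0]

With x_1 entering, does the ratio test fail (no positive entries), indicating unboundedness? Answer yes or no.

no

Column x_1 has positive entries in row(s) 1, 2, 3, 4, so the ratio test bounds it — not unbounded.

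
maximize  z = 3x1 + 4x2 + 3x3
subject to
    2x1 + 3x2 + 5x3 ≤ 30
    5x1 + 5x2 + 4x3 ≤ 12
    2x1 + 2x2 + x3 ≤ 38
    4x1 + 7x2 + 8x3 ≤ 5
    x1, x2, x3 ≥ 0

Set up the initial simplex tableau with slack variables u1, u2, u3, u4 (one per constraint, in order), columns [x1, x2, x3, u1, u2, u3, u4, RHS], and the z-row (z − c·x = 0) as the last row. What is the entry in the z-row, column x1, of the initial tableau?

The z-row carries the negated objective coefficients: the x1 entry is -3.

-3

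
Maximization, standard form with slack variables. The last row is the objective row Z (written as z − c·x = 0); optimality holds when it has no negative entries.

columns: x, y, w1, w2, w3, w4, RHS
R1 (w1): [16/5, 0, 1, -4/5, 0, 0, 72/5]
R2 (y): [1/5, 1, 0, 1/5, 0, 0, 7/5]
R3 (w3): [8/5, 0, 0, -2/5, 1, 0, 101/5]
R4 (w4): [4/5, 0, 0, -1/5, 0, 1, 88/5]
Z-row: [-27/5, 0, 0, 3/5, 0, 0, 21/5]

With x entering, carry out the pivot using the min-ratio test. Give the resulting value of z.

57/2

Ratio test on column x — row 1: (72/5)/(16/5) = 9/2; row 2: (7/5)/(1/5) = 7; row 3: (101/5)/(8/5) = 101/8; row 4: (88/5)/(4/5) = 22. Minimum is 9/2 at row 1 (w1 leaves); pivot element 16/5.
Pivot on row 1; the Z-row RHS becomes 21/5 − (-27/5)·(9/2) = 57/2.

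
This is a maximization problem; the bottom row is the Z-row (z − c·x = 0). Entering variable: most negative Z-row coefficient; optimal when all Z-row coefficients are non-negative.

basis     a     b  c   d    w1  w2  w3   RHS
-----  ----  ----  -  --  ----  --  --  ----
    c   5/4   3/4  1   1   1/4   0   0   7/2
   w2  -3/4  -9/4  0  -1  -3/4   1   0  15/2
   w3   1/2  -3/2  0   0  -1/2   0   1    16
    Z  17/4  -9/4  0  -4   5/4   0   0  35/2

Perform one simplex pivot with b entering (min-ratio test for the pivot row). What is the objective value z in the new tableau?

28

Ratio test on column b — row 1: (7/2)/(3/4) = 14/3; row 2: entry -9/4 ≤ 0; row 3: entry -3/2 ≤ 0. Minimum is 14/3 at row 1 (c leaves); pivot element 3/4.
Pivot on row 1; the Z-row RHS becomes 35/2 − (-9/4)·(14/3) = 28.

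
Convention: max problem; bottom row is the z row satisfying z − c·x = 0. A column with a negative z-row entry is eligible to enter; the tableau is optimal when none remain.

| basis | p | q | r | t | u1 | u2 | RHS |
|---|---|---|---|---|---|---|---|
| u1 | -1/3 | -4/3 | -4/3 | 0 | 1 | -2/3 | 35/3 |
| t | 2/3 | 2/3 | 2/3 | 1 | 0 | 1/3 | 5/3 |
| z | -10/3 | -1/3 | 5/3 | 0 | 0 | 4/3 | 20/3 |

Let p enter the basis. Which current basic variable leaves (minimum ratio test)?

Column p entries and ratios — u1: -1/3 ≤ 0, skip; t: (5/3)/(2/3) = 5/2.
Smallest ratio is 5/2 in the row of t, so t leaves.

t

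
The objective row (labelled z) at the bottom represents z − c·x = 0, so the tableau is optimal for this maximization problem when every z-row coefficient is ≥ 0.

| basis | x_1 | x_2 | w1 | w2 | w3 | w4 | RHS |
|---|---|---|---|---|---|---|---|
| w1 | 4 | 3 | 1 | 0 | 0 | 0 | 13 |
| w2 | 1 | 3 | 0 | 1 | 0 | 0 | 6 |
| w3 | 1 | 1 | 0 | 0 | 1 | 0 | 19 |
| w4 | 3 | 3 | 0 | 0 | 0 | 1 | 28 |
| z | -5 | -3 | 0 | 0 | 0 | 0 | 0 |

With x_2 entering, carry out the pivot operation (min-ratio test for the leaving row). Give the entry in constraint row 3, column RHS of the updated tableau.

Ratio test on column x_2 — row 1: 13/3 = 13/3; row 2: 6/3 = 2; row 3: 19/1 = 19; row 4: 28/3 = 28/3. Minimum is 2 at row 2 (w2 leaves); pivot element 3.
Divide row 2 by 3; eliminate column x_2 from the other rows.
Row 3 update in column RHS: 19 − 1·2 = 17.

17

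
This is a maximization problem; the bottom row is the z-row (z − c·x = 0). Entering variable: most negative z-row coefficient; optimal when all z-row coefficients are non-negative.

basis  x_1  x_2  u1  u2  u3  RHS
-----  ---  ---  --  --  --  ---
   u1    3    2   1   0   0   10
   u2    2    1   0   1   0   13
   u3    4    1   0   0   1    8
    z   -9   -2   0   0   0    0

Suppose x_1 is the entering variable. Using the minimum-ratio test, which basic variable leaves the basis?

Column x_1 entries and ratios — u1: 10/3 = 10/3; u2: 13/2 = 13/2; u3: 8/4 = 2.
Smallest ratio is 2 in the row of u3, so u3 leaves.

u3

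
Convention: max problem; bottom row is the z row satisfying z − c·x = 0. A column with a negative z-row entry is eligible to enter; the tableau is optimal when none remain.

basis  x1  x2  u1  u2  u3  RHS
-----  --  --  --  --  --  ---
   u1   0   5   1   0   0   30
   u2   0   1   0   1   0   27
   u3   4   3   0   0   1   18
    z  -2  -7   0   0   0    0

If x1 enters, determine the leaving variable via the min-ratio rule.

u3

Column x1 entries and ratios — u1: 0 ≤ 0, skip; u2: 0 ≤ 0, skip; u3: 18/4 = 9/2.
Smallest ratio is 9/2 in the row of u3, so u3 leaves.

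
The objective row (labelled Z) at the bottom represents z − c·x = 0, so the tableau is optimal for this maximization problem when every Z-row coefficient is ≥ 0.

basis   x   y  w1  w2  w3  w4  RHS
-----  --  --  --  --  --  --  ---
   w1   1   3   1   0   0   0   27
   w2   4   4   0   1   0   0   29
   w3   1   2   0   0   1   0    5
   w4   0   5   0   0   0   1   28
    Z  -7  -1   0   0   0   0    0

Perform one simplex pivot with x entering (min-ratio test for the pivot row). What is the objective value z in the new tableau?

Ratio test on column x — row 1: 27/1 = 27; row 2: 29/4 = 29/4; row 3: 5/1 = 5; row 4: entry 0 ≤ 0. Minimum is 5 at row 3 (w3 leaves); pivot element 1.
Pivot on row 3; the Z-row RHS becomes 0 − (-7)·5 = 35.

35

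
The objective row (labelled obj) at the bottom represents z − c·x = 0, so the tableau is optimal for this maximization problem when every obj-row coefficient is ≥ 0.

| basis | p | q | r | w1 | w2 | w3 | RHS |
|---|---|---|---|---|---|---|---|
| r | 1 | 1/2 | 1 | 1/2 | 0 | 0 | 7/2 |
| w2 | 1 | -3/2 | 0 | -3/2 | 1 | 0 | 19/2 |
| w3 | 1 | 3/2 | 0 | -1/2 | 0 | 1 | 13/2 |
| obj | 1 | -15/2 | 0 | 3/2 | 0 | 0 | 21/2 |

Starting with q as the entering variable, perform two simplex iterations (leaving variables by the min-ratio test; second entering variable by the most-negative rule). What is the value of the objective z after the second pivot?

45

Ratio test on column q — row 1: (7/2)/(1/2) = 7; row 2: entry -3/2 ≤ 0; row 3: (13/2)/(3/2) = 13/3. Minimum is 13/3 at row 3 (w3 leaves); pivot element 3/2.
Pivot on row 3; the obj-row RHS becomes 21/2 − (-15/2)·(13/3) = 43.
Next entering variable (most negative obj-row entry -1): w1.
Ratio test on column w1 — row 1: (4/3)/(2/3) = 2; row 2: entry -2 ≤ 0; row 3: entry -1/3 ≤ 0. Minimum is 2 at row 1 (r leaves); pivot element 2/3.
After the second pivot the obj-row RHS is 43 − (-1)·2 = 45.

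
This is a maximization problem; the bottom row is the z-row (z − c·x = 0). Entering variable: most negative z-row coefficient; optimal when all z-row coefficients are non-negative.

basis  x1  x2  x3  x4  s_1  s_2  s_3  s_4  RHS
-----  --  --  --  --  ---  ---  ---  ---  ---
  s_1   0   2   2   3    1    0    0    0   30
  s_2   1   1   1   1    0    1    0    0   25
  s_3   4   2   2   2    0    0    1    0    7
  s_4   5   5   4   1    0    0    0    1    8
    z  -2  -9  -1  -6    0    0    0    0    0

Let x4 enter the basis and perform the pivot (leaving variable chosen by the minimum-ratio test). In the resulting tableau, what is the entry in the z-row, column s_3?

Ratio test on column x4 — row 1: 30/3 = 10; row 2: 25/1 = 25; row 3: 7/2 = 7/2; row 4: 8/1 = 8. Minimum is 7/2 at row 3 (s_3 leaves); pivot element 2.
Divide row 3 by 2; eliminate column x4 from the other rows.
z-row update in column s_3: 0 − (-6)·(1/2) = 3.

3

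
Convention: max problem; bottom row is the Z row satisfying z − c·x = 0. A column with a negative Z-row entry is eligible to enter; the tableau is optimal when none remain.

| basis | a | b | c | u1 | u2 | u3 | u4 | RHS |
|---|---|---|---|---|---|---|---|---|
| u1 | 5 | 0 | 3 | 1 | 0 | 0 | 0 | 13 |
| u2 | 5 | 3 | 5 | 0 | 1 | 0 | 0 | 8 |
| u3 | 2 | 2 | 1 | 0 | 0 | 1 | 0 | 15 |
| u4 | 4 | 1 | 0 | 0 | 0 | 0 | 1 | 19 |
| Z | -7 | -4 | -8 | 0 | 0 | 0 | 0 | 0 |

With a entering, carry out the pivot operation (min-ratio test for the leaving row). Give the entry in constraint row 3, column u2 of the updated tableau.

Ratio test on column a — row 1: 13/5 = 13/5; row 2: 8/5 = 8/5; row 3: 15/2 = 15/2; row 4: 19/4 = 19/4. Minimum is 8/5 at row 2 (u2 leaves); pivot element 5.
Divide row 2 by 5; eliminate column a from the other rows.
Row 3 update in column u2: 0 − 2·(1/5) = -2/5.

-2/5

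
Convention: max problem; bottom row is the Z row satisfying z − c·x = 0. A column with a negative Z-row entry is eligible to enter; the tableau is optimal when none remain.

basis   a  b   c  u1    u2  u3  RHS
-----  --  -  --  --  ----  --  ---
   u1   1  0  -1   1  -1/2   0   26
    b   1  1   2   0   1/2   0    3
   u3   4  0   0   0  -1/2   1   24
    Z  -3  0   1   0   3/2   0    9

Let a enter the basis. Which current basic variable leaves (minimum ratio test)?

Column a entries and ratios — u1: 26/1 = 26; b: 3/1 = 3; u3: 24/4 = 6.
Smallest ratio is 3 in the row of b, so b leaves.

b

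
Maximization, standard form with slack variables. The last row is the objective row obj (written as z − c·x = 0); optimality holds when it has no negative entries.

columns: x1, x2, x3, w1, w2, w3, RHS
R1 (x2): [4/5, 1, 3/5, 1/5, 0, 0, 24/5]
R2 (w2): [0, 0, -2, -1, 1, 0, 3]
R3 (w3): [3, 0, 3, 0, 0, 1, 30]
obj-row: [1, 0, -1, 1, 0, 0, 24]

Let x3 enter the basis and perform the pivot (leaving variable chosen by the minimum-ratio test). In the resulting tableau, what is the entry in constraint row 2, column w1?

Ratio test on column x3 — row 1: (24/5)/(3/5) = 8; row 2: entry -2 ≤ 0; row 3: 30/3 = 10. Minimum is 8 at row 1 (x2 leaves); pivot element 3/5.
Divide row 1 by 3/5; eliminate column x3 from the other rows.
Row 2 update in column w1: -1 − (-2)·(1/3) = -1/3.

-1/3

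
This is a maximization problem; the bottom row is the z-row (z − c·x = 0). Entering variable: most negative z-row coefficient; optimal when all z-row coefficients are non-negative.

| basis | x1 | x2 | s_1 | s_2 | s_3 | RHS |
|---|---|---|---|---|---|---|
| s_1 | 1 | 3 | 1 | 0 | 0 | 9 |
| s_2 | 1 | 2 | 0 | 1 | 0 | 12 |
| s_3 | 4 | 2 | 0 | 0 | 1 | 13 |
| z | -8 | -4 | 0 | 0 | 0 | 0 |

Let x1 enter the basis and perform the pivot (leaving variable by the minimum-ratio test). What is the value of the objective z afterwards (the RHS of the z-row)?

26

Ratio test on column x1 — row 1: 9/1 = 9; row 2: 12/1 = 12; row 3: 13/4 = 13/4. Minimum is 13/4 at row 3 (s_3 leaves); pivot element 4.
Pivot on row 3; the z-row RHS becomes 0 − (-8)·(13/4) = 26.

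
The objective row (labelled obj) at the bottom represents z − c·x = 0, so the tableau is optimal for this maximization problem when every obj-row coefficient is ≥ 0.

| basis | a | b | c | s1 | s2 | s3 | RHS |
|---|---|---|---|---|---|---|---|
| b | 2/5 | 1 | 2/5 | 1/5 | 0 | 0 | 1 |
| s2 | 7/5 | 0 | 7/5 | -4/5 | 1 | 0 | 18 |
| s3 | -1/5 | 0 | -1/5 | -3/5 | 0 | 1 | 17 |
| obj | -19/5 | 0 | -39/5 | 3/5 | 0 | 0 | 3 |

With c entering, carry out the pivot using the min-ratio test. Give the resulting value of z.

Ratio test on column c — row 1: 1/(2/5) = 5/2; row 2: 18/(7/5) = 90/7; row 3: entry -1/5 ≤ 0. Minimum is 5/2 at row 1 (b leaves); pivot element 2/5.
Pivot on row 1; the obj-row RHS becomes 3 − (-39/5)·(5/2) = 45/2.

45/2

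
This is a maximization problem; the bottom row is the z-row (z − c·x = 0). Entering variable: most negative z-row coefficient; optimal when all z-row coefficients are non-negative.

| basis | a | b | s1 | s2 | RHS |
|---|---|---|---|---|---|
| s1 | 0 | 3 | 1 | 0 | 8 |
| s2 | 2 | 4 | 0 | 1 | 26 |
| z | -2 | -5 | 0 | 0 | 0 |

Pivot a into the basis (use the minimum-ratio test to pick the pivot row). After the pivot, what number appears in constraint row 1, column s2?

0

Ratio test on column a — row 1: entry 0 ≤ 0; row 2: 26/2 = 13. Minimum is 13 at row 2 (s2 leaves); pivot element 2.
Divide row 2 by 2; eliminate column a from the other rows.
Row 1 update in column s2: 0 − 0·(1/2) = 0.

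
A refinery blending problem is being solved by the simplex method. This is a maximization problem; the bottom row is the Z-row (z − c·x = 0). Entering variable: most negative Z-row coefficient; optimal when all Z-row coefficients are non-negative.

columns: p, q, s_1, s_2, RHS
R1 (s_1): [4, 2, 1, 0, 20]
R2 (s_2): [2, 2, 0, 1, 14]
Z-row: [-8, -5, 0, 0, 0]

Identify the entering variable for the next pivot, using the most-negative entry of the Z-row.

Negative Z-row entries: p: -8, q: -5.
The most negative is -8 in column p, so p enters.

p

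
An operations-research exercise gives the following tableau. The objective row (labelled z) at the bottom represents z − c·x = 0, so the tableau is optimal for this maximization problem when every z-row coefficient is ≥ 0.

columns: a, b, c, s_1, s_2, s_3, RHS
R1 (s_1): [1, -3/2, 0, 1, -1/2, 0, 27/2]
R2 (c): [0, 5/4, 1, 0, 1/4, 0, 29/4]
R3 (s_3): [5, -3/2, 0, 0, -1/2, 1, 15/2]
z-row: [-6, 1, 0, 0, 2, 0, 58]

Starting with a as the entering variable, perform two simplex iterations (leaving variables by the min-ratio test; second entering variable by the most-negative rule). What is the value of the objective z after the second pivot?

Ratio test on column a — row 1: (27/2)/1 = 27/2; row 2: entry 0 ≤ 0; row 3: (15/2)/5 = 3/2. Minimum is 3/2 at row 3 (s_3 leaves); pivot element 5.
Pivot on row 3; the z-row RHS becomes 58 − (-6)·(3/2) = 67.
Next entering variable (most negative z-row entry -4/5): b.
Ratio test on column b — row 1: entry -6/5 ≤ 0; row 2: (29/4)/(5/4) = 29/5; row 3: entry -3/10 ≤ 0. Minimum is 29/5 at row 2 (c leaves); pivot element 5/4.
After the second pivot the z-row RHS is 67 − (-4/5)·(29/5) = 1791/25.

1791/25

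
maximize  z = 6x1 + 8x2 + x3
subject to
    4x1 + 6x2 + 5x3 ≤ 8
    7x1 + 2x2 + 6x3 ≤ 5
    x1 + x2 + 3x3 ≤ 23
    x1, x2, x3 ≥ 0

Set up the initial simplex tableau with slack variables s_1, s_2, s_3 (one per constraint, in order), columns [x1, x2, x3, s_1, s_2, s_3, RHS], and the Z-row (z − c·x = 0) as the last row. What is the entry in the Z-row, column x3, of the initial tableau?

-1

The Z-row carries the negated objective coefficients: the x3 entry is -1.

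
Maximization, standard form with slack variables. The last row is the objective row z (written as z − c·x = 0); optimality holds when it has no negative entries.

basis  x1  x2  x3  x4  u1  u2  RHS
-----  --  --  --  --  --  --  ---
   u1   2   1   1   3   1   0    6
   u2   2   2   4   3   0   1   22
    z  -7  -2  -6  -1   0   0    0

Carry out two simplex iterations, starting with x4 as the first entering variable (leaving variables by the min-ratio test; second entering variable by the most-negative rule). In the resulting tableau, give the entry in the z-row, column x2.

3/2

Ratio test on column x4 — row 1: 6/3 = 2; row 2: 22/3 = 22/3. Minimum is 2 at row 1 (u1 leaves); pivot element 3.
Divide row 1 by 3; eliminate column x4 from the other rows.
Second iteration: most negative z-row entry is -19/3 in column x1, so x1 enters.
Ratio test on column x1 — row 1: 2/(2/3) = 3; row 2: entry 0 ≤ 0. Minimum is 3 at row 1 (x4 leaves); pivot element 2/3.
Divide row 1 by 2/3; eliminate column x1 from the other rows.
After both pivots, the entry at the z-row, column x2 is 3/2.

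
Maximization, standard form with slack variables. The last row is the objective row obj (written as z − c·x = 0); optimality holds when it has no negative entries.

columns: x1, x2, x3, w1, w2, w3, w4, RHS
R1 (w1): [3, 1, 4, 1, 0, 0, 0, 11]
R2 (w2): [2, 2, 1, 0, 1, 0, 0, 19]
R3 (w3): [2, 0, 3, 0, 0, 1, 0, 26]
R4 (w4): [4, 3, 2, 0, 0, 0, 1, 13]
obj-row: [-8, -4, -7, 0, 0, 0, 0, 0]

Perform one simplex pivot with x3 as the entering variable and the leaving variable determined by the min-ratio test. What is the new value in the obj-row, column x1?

-11/4

Ratio test on column x3 — row 1: 11/4 = 11/4; row 2: 19/1 = 19; row 3: 26/3 = 26/3; row 4: 13/2 = 13/2. Minimum is 11/4 at row 1 (w1 leaves); pivot element 4.
Divide row 1 by 4; eliminate column x3 from the other rows.
obj-row update in column x1: -8 − (-7)·(3/4) = -11/4.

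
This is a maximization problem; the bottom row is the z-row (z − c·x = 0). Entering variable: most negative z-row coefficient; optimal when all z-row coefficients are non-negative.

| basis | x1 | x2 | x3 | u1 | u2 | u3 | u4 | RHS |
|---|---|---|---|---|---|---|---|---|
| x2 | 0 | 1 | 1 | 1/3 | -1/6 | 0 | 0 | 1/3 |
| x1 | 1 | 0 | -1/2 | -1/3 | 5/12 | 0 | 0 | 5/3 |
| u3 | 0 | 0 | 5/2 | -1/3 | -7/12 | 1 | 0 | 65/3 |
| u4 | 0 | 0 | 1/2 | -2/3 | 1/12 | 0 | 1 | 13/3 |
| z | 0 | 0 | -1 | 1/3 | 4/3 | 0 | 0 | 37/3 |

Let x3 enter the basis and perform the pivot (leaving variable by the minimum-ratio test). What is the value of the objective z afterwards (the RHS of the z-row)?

38/3

Ratio test on column x3 — row 1: (1/3)/1 = 1/3; row 2: entry -1/2 ≤ 0; row 3: (65/3)/(5/2) = 26/3; row 4: (13/3)/(1/2) = 26/3. Minimum is 1/3 at row 1 (x2 leaves); pivot element 1.
Pivot on row 1; the z-row RHS becomes 37/3 − (-1)·(1/3) = 38/3.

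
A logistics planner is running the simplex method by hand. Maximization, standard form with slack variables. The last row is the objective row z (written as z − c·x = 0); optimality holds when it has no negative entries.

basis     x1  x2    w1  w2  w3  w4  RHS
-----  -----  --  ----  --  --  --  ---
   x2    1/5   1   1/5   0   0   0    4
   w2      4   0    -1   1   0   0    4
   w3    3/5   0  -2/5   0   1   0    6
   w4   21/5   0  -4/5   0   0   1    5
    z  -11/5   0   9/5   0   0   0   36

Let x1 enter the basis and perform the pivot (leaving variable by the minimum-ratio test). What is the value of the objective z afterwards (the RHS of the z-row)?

Ratio test on column x1 — row 1: 4/(1/5) = 20; row 2: 4/4 = 1; row 3: 6/(3/5) = 10; row 4: 5/(21/5) = 25/21. Minimum is 1 at row 2 (w2 leaves); pivot element 4.
Pivot on row 2; the z-row RHS becomes 36 − (-11/5)·1 = 191/5.

191/5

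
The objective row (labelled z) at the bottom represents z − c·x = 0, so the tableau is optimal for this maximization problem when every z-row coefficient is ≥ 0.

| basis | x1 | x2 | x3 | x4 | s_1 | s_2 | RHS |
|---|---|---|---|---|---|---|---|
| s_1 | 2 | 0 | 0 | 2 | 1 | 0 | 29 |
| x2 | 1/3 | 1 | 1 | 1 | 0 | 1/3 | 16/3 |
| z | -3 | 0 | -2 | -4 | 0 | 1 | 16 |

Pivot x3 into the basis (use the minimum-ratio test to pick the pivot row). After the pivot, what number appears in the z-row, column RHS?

80/3

Ratio test on column x3 — row 1: entry 0 ≤ 0; row 2: (16/3)/1 = 16/3. Minimum is 16/3 at row 2 (x2 leaves); pivot element 1.
Divide row 2 by 1; eliminate column x3 from the other rows.
z-row update in column RHS: 16 − (-2)·(16/3) = 80/3.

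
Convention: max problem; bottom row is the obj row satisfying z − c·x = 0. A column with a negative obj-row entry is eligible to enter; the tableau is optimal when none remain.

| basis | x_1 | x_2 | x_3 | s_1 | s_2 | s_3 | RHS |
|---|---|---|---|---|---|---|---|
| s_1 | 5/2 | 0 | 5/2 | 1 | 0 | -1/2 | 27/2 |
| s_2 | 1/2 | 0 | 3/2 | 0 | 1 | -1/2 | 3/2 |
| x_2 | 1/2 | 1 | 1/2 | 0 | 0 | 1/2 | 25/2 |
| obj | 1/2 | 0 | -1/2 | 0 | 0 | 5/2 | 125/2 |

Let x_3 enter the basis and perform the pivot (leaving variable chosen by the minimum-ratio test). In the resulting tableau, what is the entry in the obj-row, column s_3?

Ratio test on column x_3 — row 1: (27/2)/(5/2) = 27/5; row 2: (3/2)/(3/2) = 1; row 3: (25/2)/(1/2) = 25. Minimum is 1 at row 2 (s_2 leaves); pivot element 3/2.
Divide row 2 by 3/2; eliminate column x_3 from the other rows.
obj-row update in column s_3: 5/2 − (-1/2)·(-1/3) = 7/3.

7/3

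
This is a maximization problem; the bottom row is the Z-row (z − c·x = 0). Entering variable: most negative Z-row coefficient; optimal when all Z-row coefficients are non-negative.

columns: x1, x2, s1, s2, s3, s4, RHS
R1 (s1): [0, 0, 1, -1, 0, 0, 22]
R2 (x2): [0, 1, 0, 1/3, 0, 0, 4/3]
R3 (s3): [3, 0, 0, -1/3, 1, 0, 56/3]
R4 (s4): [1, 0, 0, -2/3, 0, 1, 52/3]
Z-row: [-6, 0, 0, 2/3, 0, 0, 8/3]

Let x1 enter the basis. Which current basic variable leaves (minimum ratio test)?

Column x1 entries and ratios — s1: 0 ≤ 0, skip; x2: 0 ≤ 0, skip; s3: (56/3)/3 = 56/9; s4: (52/3)/1 = 52/3.
Smallest ratio is 56/9 in the row of s3, so s3 leaves.

s3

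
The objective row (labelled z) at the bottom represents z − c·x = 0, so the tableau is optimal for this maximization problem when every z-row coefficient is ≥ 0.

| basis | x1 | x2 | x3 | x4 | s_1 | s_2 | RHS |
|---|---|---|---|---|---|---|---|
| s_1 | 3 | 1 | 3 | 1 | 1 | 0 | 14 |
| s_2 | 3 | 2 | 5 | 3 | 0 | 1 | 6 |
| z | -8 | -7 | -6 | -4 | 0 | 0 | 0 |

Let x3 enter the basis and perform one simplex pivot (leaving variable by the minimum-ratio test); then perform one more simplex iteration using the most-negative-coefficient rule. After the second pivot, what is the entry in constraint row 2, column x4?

Ratio test on column x3 — row 1: 14/3 = 14/3; row 2: 6/5 = 6/5. Minimum is 6/5 at row 2 (s_2 leaves); pivot element 5.
Divide row 2 by 5; eliminate column x3 from the other rows.
Second iteration: most negative z-row entry is -23/5 in column x2, so x2 enters.
Ratio test on column x2 — row 1: entry -1/5 ≤ 0; row 2: (6/5)/(2/5) = 3. Minimum is 3 at row 2 (x3 leaves); pivot element 2/5.
Divide row 2 by 2/5; eliminate column x2 from the other rows.
After both pivots, the entry at constraint row 2, column x4 is 3/2.

3/2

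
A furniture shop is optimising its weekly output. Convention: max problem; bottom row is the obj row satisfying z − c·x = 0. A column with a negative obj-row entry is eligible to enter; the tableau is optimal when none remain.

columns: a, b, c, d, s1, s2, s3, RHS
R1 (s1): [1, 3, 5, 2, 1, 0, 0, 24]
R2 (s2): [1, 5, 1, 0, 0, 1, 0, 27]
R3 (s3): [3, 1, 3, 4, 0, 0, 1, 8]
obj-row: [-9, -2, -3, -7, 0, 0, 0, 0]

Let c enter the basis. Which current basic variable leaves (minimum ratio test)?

Column c entries and ratios — s1: 24/5 = 24/5; s2: 27/1 = 27; s3: 8/3 = 8/3.
Smallest ratio is 8/3 in the row of s3, so s3 leaves.

s3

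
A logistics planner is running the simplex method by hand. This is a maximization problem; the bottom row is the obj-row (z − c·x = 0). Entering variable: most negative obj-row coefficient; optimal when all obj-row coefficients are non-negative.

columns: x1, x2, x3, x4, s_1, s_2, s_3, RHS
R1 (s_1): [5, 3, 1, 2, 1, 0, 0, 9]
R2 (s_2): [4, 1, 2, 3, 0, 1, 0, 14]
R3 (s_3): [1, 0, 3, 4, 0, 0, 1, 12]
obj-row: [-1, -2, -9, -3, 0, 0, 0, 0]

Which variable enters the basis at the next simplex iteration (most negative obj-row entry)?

Negative obj-row entries: x1: -1, x2: -2, x3: -9, x4: -3.
The most negative is -9 in column x3, so x3 enters.

x3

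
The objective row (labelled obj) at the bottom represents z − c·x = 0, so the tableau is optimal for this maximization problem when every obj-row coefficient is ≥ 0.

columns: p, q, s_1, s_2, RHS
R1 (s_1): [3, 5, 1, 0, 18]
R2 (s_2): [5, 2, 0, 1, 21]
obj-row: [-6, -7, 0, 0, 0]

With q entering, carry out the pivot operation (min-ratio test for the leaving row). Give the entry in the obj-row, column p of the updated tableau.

Ratio test on column q — row 1: 18/5 = 18/5; row 2: 21/2 = 21/2. Minimum is 18/5 at row 1 (s_1 leaves); pivot element 5.
Divide row 1 by 5; eliminate column q from the other rows.
obj-row update in column p: -6 − (-7)·(3/5) = -9/5.

-9/5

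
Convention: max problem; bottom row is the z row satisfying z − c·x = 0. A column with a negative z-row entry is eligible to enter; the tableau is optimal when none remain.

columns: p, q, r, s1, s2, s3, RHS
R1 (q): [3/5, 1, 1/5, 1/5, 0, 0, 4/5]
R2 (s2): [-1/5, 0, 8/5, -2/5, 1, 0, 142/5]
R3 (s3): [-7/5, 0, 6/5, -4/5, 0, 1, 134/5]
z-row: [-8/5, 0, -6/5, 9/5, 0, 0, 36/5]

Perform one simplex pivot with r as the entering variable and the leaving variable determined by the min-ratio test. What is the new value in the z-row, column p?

Ratio test on column r — row 1: (4/5)/(1/5) = 4; row 2: (142/5)/(8/5) = 71/4; row 3: (134/5)/(6/5) = 67/3. Minimum is 4 at row 1 (q leaves); pivot element 1/5.
Divide row 1 by 1/5; eliminate column r from the other rows.
z-row update in column p: -8/5 − (-6/5)·3 = 2.

2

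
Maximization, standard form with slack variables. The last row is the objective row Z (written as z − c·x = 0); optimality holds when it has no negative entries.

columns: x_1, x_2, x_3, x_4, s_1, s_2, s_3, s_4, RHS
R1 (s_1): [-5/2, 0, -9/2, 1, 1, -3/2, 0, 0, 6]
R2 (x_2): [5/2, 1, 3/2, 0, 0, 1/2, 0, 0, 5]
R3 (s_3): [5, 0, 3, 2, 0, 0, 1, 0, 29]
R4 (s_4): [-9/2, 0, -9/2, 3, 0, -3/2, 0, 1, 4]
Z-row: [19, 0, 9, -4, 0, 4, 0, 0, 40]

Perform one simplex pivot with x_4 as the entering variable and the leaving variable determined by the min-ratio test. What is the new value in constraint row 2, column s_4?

0

Ratio test on column x_4 — row 1: 6/1 = 6; row 2: entry 0 ≤ 0; row 3: 29/2 = 29/2; row 4: 4/3 = 4/3. Minimum is 4/3 at row 4 (s_4 leaves); pivot element 3.
Divide row 4 by 3; eliminate column x_4 from the other rows.
Row 2 update in column s_4: 0 − 0·(1/3) = 0.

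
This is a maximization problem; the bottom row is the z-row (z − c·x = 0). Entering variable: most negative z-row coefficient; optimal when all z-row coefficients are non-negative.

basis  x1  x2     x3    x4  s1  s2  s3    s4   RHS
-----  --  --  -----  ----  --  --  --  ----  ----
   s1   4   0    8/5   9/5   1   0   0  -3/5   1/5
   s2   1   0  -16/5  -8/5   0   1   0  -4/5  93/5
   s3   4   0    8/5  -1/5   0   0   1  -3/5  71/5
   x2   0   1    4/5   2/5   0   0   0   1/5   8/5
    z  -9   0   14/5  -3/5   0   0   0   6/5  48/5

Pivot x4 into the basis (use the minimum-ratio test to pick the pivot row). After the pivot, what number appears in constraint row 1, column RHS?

1/9

Ratio test on column x4 — row 1: (1/5)/(9/5) = 1/9; row 2: entry -8/5 ≤ 0; row 3: entry -1/5 ≤ 0; row 4: (8/5)/(2/5) = 4. Minimum is 1/9 at row 1 (s1 leaves); pivot element 9/5.
Divide row 1 by 9/5; eliminate column x4 from the other rows.
In the new row 1, the RHS entry is the old entry divided by the pivot: (1/5)/(9/5) = 1/9.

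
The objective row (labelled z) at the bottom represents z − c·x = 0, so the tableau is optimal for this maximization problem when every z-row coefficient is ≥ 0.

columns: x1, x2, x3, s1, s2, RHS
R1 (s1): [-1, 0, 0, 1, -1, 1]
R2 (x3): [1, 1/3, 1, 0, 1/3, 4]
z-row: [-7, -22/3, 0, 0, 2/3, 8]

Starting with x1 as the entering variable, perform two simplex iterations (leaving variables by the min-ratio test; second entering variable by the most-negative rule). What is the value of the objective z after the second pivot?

Ratio test on column x1 — row 1: entry -1 ≤ 0; row 2: 4/1 = 4. Minimum is 4 at row 2 (x3 leaves); pivot element 1.
Pivot on row 2; the z-row RHS becomes 8 − (-7)·4 = 36.
Next entering variable (most negative z-row entry -5): x2.
Ratio test on column x2 — row 1: 5/(1/3) = 15; row 2: 4/(1/3) = 12. Minimum is 12 at row 2 (x1 leaves); pivot element 1/3.
After the second pivot the z-row RHS is 36 − (-5)·12 = 96.

96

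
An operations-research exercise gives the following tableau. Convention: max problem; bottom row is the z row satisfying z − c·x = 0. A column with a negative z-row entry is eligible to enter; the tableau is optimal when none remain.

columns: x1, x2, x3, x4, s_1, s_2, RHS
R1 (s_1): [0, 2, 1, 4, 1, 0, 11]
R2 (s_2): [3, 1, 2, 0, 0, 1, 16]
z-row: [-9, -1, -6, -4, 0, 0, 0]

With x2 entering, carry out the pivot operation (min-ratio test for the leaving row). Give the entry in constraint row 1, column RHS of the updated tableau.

11/2

Ratio test on column x2 — row 1: 11/2 = 11/2; row 2: 16/1 = 16. Minimum is 11/2 at row 1 (s_1 leaves); pivot element 2.
Divide row 1 by 2; eliminate column x2 from the other rows.
In the new row 1, the RHS entry is the old entry divided by the pivot: 11/2 = 11/2.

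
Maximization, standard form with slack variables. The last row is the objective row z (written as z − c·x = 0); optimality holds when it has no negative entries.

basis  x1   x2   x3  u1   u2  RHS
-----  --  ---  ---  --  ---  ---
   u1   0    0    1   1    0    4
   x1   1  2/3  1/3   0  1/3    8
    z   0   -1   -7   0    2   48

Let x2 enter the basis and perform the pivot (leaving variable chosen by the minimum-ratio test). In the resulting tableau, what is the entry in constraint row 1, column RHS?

Ratio test on column x2 — row 1: entry 0 ≤ 0; row 2: 8/(2/3) = 12. Minimum is 12 at row 2 (x1 leaves); pivot element 2/3.
Divide row 2 by 2/3; eliminate column x2 from the other rows.
Row 1 update in column RHS: 4 − 0·12 = 4.

4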